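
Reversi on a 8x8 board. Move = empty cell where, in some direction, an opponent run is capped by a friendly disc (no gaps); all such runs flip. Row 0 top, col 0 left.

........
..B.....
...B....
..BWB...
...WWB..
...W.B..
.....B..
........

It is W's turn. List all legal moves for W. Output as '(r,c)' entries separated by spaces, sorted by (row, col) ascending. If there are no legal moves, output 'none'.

Answer: (1,3) (2,1) (2,4) (2,5) (3,1) (3,5) (4,6) (6,6)

Derivation:
(0,1): no bracket -> illegal
(0,2): no bracket -> illegal
(0,3): no bracket -> illegal
(1,1): no bracket -> illegal
(1,3): flips 1 -> legal
(1,4): no bracket -> illegal
(2,1): flips 1 -> legal
(2,2): no bracket -> illegal
(2,4): flips 1 -> legal
(2,5): flips 1 -> legal
(3,1): flips 1 -> legal
(3,5): flips 1 -> legal
(3,6): no bracket -> illegal
(4,1): no bracket -> illegal
(4,2): no bracket -> illegal
(4,6): flips 1 -> legal
(5,4): no bracket -> illegal
(5,6): no bracket -> illegal
(6,4): no bracket -> illegal
(6,6): flips 1 -> legal
(7,4): no bracket -> illegal
(7,5): no bracket -> illegal
(7,6): no bracket -> illegal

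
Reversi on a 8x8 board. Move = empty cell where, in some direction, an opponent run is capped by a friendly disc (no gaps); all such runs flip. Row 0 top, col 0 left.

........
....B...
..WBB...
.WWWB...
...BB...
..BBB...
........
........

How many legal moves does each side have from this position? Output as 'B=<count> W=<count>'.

-- B to move --
(1,1): flips 2 -> legal
(1,2): no bracket -> illegal
(1,3): no bracket -> illegal
(2,0): no bracket -> illegal
(2,1): flips 2 -> legal
(3,0): flips 3 -> legal
(4,0): no bracket -> illegal
(4,1): flips 1 -> legal
(4,2): flips 1 -> legal
B mobility = 5
-- W to move --
(0,3): no bracket -> illegal
(0,4): no bracket -> illegal
(0,5): flips 2 -> legal
(1,2): no bracket -> illegal
(1,3): flips 1 -> legal
(1,5): flips 1 -> legal
(2,5): flips 2 -> legal
(3,5): flips 1 -> legal
(4,1): no bracket -> illegal
(4,2): no bracket -> illegal
(4,5): no bracket -> illegal
(5,1): no bracket -> illegal
(5,5): flips 1 -> legal
(6,1): no bracket -> illegal
(6,2): no bracket -> illegal
(6,3): flips 2 -> legal
(6,4): no bracket -> illegal
(6,5): flips 2 -> legal
W mobility = 8

Answer: B=5 W=8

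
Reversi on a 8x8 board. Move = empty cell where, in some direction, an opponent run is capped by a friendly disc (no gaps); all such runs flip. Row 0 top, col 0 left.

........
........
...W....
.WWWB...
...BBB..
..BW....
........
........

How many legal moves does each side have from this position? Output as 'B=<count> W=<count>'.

-- B to move --
(1,2): flips 1 -> legal
(1,3): flips 2 -> legal
(1,4): no bracket -> illegal
(2,0): no bracket -> illegal
(2,1): flips 1 -> legal
(2,2): flips 1 -> legal
(2,4): no bracket -> illegal
(3,0): flips 3 -> legal
(4,0): no bracket -> illegal
(4,1): no bracket -> illegal
(4,2): no bracket -> illegal
(5,4): flips 1 -> legal
(6,2): flips 1 -> legal
(6,3): flips 1 -> legal
(6,4): no bracket -> illegal
B mobility = 8
-- W to move --
(2,4): no bracket -> illegal
(2,5): no bracket -> illegal
(3,5): flips 2 -> legal
(3,6): no bracket -> illegal
(4,1): no bracket -> illegal
(4,2): no bracket -> illegal
(4,6): no bracket -> illegal
(5,1): flips 1 -> legal
(5,4): flips 1 -> legal
(5,5): flips 1 -> legal
(5,6): flips 2 -> legal
(6,1): no bracket -> illegal
(6,2): no bracket -> illegal
(6,3): no bracket -> illegal
W mobility = 5

Answer: B=8 W=5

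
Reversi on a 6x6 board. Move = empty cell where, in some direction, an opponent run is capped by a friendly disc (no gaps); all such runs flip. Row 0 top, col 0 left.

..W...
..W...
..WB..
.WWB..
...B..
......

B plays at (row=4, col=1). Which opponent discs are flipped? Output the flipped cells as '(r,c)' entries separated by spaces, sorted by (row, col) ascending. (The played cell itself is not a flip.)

Dir NW: first cell '.' (not opp) -> no flip
Dir N: opp run (3,1), next='.' -> no flip
Dir NE: opp run (3,2) capped by B -> flip
Dir W: first cell '.' (not opp) -> no flip
Dir E: first cell '.' (not opp) -> no flip
Dir SW: first cell '.' (not opp) -> no flip
Dir S: first cell '.' (not opp) -> no flip
Dir SE: first cell '.' (not opp) -> no flip

Answer: (3,2)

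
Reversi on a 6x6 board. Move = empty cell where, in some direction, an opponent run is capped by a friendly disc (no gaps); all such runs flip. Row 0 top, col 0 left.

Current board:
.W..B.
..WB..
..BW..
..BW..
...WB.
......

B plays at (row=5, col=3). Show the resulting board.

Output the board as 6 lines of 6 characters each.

Place B at (5,3); scan 8 dirs for brackets.
Dir NW: first cell '.' (not opp) -> no flip
Dir N: opp run (4,3) (3,3) (2,3) capped by B -> flip
Dir NE: first cell 'B' (not opp) -> no flip
Dir W: first cell '.' (not opp) -> no flip
Dir E: first cell '.' (not opp) -> no flip
Dir SW: edge -> no flip
Dir S: edge -> no flip
Dir SE: edge -> no flip
All flips: (2,3) (3,3) (4,3)

Answer: .W..B.
..WB..
..BB..
..BB..
...BB.
...B..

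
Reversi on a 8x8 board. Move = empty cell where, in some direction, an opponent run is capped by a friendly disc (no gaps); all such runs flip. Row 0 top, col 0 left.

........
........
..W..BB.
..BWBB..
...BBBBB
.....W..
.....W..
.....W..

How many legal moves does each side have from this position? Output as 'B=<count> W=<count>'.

-- B to move --
(1,1): flips 2 -> legal
(1,2): flips 1 -> legal
(1,3): no bracket -> illegal
(2,1): no bracket -> illegal
(2,3): flips 1 -> legal
(2,4): no bracket -> illegal
(3,1): no bracket -> illegal
(4,2): no bracket -> illegal
(5,4): no bracket -> illegal
(5,6): no bracket -> illegal
(6,4): flips 1 -> legal
(6,6): flips 1 -> legal
(7,4): no bracket -> illegal
(7,6): no bracket -> illegal
B mobility = 5
-- W to move --
(1,4): no bracket -> illegal
(1,5): flips 3 -> legal
(1,6): no bracket -> illegal
(1,7): no bracket -> illegal
(2,1): no bracket -> illegal
(2,3): no bracket -> illegal
(2,4): no bracket -> illegal
(2,7): no bracket -> illegal
(3,1): flips 1 -> legal
(3,6): flips 2 -> legal
(3,7): flips 1 -> legal
(4,1): no bracket -> illegal
(4,2): flips 1 -> legal
(5,2): no bracket -> illegal
(5,3): flips 1 -> legal
(5,4): no bracket -> illegal
(5,6): no bracket -> illegal
(5,7): no bracket -> illegal
W mobility = 6

Answer: B=5 W=6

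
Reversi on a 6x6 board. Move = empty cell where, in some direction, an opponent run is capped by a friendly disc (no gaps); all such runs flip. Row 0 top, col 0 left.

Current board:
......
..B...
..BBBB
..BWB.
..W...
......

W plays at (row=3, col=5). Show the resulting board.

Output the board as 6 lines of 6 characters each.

Answer: ......
..B...
..BBBB
..BWWW
..W...
......

Derivation:
Place W at (3,5); scan 8 dirs for brackets.
Dir NW: opp run (2,4), next='.' -> no flip
Dir N: opp run (2,5), next='.' -> no flip
Dir NE: edge -> no flip
Dir W: opp run (3,4) capped by W -> flip
Dir E: edge -> no flip
Dir SW: first cell '.' (not opp) -> no flip
Dir S: first cell '.' (not opp) -> no flip
Dir SE: edge -> no flip
All flips: (3,4)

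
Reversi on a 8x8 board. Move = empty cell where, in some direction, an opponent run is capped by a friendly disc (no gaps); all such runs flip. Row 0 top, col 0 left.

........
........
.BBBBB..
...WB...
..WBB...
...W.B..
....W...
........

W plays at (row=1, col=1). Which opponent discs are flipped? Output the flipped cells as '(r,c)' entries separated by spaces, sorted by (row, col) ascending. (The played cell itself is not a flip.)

Dir NW: first cell '.' (not opp) -> no flip
Dir N: first cell '.' (not opp) -> no flip
Dir NE: first cell '.' (not opp) -> no flip
Dir W: first cell '.' (not opp) -> no flip
Dir E: first cell '.' (not opp) -> no flip
Dir SW: first cell '.' (not opp) -> no flip
Dir S: opp run (2,1), next='.' -> no flip
Dir SE: opp run (2,2) capped by W -> flip

Answer: (2,2)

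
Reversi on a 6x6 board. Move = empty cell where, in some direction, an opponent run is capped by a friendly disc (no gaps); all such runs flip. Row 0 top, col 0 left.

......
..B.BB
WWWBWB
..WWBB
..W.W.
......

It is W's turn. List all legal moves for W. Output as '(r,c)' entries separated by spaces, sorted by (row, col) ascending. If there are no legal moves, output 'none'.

Answer: (0,2) (0,3) (0,4) (0,5) (1,3)

Derivation:
(0,1): no bracket -> illegal
(0,2): flips 1 -> legal
(0,3): flips 1 -> legal
(0,4): flips 1 -> legal
(0,5): flips 2 -> legal
(1,1): no bracket -> illegal
(1,3): flips 1 -> legal
(4,3): no bracket -> illegal
(4,5): no bracket -> illegal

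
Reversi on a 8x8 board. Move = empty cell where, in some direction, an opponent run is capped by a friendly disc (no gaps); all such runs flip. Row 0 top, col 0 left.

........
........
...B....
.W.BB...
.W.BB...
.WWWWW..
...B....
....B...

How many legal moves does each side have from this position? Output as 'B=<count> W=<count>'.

-- B to move --
(2,0): no bracket -> illegal
(2,1): no bracket -> illegal
(2,2): no bracket -> illegal
(3,0): flips 2 -> legal
(3,2): no bracket -> illegal
(4,0): no bracket -> illegal
(4,2): no bracket -> illegal
(4,5): flips 1 -> legal
(4,6): no bracket -> illegal
(5,0): no bracket -> illegal
(5,6): no bracket -> illegal
(6,0): no bracket -> illegal
(6,1): flips 1 -> legal
(6,2): flips 1 -> legal
(6,4): flips 1 -> legal
(6,5): flips 1 -> legal
(6,6): flips 1 -> legal
B mobility = 7
-- W to move --
(1,2): no bracket -> illegal
(1,3): flips 3 -> legal
(1,4): no bracket -> illegal
(2,2): flips 2 -> legal
(2,4): flips 2 -> legal
(2,5): flips 2 -> legal
(3,2): flips 1 -> legal
(3,5): flips 1 -> legal
(4,2): no bracket -> illegal
(4,5): no bracket -> illegal
(6,2): no bracket -> illegal
(6,4): no bracket -> illegal
(6,5): no bracket -> illegal
(7,2): flips 1 -> legal
(7,3): flips 1 -> legal
(7,5): no bracket -> illegal
W mobility = 8

Answer: B=7 W=8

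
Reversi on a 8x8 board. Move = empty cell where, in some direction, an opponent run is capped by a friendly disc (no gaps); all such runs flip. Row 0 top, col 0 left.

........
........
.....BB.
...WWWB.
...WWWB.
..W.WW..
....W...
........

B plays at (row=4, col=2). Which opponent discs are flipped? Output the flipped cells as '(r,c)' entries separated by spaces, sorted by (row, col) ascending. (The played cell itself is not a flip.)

Answer: (4,3) (4,4) (4,5)

Derivation:
Dir NW: first cell '.' (not opp) -> no flip
Dir N: first cell '.' (not opp) -> no flip
Dir NE: opp run (3,3), next='.' -> no flip
Dir W: first cell '.' (not opp) -> no flip
Dir E: opp run (4,3) (4,4) (4,5) capped by B -> flip
Dir SW: first cell '.' (not opp) -> no flip
Dir S: opp run (5,2), next='.' -> no flip
Dir SE: first cell '.' (not opp) -> no flip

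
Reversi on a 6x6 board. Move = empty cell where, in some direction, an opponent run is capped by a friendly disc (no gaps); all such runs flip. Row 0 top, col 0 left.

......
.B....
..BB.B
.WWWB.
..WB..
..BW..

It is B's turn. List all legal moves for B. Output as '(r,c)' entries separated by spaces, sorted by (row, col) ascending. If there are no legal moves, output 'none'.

(2,0): no bracket -> illegal
(2,1): flips 1 -> legal
(2,4): no bracket -> illegal
(3,0): flips 3 -> legal
(4,0): flips 1 -> legal
(4,1): flips 2 -> legal
(4,4): flips 1 -> legal
(5,1): no bracket -> illegal
(5,4): flips 1 -> legal

Answer: (2,1) (3,0) (4,0) (4,1) (4,4) (5,4)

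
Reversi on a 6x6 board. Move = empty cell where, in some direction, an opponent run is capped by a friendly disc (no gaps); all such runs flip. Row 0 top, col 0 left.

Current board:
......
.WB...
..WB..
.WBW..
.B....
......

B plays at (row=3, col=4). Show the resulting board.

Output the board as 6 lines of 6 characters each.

Answer: ......
.WB...
..WB..
.WBBB.
.B....
......

Derivation:
Place B at (3,4); scan 8 dirs for brackets.
Dir NW: first cell 'B' (not opp) -> no flip
Dir N: first cell '.' (not opp) -> no flip
Dir NE: first cell '.' (not opp) -> no flip
Dir W: opp run (3,3) capped by B -> flip
Dir E: first cell '.' (not opp) -> no flip
Dir SW: first cell '.' (not opp) -> no flip
Dir S: first cell '.' (not opp) -> no flip
Dir SE: first cell '.' (not opp) -> no flip
All flips: (3,3)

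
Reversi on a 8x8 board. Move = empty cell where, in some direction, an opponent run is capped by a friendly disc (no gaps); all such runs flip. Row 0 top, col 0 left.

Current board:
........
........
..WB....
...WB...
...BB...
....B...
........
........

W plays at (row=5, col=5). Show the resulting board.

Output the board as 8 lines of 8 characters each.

Place W at (5,5); scan 8 dirs for brackets.
Dir NW: opp run (4,4) capped by W -> flip
Dir N: first cell '.' (not opp) -> no flip
Dir NE: first cell '.' (not opp) -> no flip
Dir W: opp run (5,4), next='.' -> no flip
Dir E: first cell '.' (not opp) -> no flip
Dir SW: first cell '.' (not opp) -> no flip
Dir S: first cell '.' (not opp) -> no flip
Dir SE: first cell '.' (not opp) -> no flip
All flips: (4,4)

Answer: ........
........
..WB....
...WB...
...BW...
....BW..
........
........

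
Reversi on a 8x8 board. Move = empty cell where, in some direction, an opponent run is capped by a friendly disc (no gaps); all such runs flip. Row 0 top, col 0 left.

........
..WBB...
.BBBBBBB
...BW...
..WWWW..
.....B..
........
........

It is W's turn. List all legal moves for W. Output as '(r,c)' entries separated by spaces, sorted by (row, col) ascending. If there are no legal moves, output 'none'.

(0,2): no bracket -> illegal
(0,3): flips 3 -> legal
(0,4): flips 2 -> legal
(0,5): no bracket -> illegal
(1,0): no bracket -> illegal
(1,1): flips 2 -> legal
(1,5): flips 4 -> legal
(1,6): flips 1 -> legal
(1,7): no bracket -> illegal
(2,0): no bracket -> illegal
(3,0): flips 1 -> legal
(3,1): no bracket -> illegal
(3,2): flips 2 -> legal
(3,5): no bracket -> illegal
(3,6): no bracket -> illegal
(3,7): no bracket -> illegal
(4,6): no bracket -> illegal
(5,4): no bracket -> illegal
(5,6): no bracket -> illegal
(6,4): no bracket -> illegal
(6,5): flips 1 -> legal
(6,6): flips 1 -> legal

Answer: (0,3) (0,4) (1,1) (1,5) (1,6) (3,0) (3,2) (6,5) (6,6)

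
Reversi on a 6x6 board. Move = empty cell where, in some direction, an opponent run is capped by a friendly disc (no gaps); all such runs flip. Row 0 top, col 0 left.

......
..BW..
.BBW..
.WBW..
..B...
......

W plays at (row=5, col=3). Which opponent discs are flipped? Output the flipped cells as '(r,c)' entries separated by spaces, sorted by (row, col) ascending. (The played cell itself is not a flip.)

Answer: (4,2)

Derivation:
Dir NW: opp run (4,2) capped by W -> flip
Dir N: first cell '.' (not opp) -> no flip
Dir NE: first cell '.' (not opp) -> no flip
Dir W: first cell '.' (not opp) -> no flip
Dir E: first cell '.' (not opp) -> no flip
Dir SW: edge -> no flip
Dir S: edge -> no flip
Dir SE: edge -> no flip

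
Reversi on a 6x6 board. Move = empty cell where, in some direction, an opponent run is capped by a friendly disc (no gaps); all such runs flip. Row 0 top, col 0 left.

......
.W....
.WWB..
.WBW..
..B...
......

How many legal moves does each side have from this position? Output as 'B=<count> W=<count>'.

Answer: B=7 W=6

Derivation:
-- B to move --
(0,0): no bracket -> illegal
(0,1): no bracket -> illegal
(0,2): no bracket -> illegal
(1,0): flips 1 -> legal
(1,2): flips 1 -> legal
(1,3): no bracket -> illegal
(2,0): flips 3 -> legal
(2,4): flips 1 -> legal
(3,0): flips 1 -> legal
(3,4): flips 1 -> legal
(4,0): no bracket -> illegal
(4,1): no bracket -> illegal
(4,3): flips 1 -> legal
(4,4): no bracket -> illegal
B mobility = 7
-- W to move --
(1,2): no bracket -> illegal
(1,3): flips 1 -> legal
(1,4): no bracket -> illegal
(2,4): flips 1 -> legal
(3,4): no bracket -> illegal
(4,1): no bracket -> illegal
(4,3): flips 1 -> legal
(5,1): flips 1 -> legal
(5,2): flips 2 -> legal
(5,3): flips 1 -> legal
W mobility = 6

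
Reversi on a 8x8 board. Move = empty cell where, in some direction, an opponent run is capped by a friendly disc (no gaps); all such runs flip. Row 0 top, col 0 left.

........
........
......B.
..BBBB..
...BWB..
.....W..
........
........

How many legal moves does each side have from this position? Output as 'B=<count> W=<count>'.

-- B to move --
(4,6): no bracket -> illegal
(5,3): flips 1 -> legal
(5,4): flips 1 -> legal
(5,6): no bracket -> illegal
(6,4): no bracket -> illegal
(6,5): flips 1 -> legal
(6,6): flips 2 -> legal
B mobility = 4
-- W to move --
(1,5): no bracket -> illegal
(1,6): no bracket -> illegal
(1,7): flips 2 -> legal
(2,1): no bracket -> illegal
(2,2): flips 1 -> legal
(2,3): no bracket -> illegal
(2,4): flips 1 -> legal
(2,5): flips 2 -> legal
(2,7): no bracket -> illegal
(3,1): no bracket -> illegal
(3,6): no bracket -> illegal
(3,7): no bracket -> illegal
(4,1): no bracket -> illegal
(4,2): flips 1 -> legal
(4,6): flips 1 -> legal
(5,2): no bracket -> illegal
(5,3): no bracket -> illegal
(5,4): no bracket -> illegal
(5,6): no bracket -> illegal
W mobility = 6

Answer: B=4 W=6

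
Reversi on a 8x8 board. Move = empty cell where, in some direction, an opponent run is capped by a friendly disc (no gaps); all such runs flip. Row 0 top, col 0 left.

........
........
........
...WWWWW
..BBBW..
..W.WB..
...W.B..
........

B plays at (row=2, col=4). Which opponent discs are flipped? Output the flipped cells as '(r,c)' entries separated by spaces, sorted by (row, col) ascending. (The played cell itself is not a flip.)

Dir NW: first cell '.' (not opp) -> no flip
Dir N: first cell '.' (not opp) -> no flip
Dir NE: first cell '.' (not opp) -> no flip
Dir W: first cell '.' (not opp) -> no flip
Dir E: first cell '.' (not opp) -> no flip
Dir SW: opp run (3,3) capped by B -> flip
Dir S: opp run (3,4) capped by B -> flip
Dir SE: opp run (3,5), next='.' -> no flip

Answer: (3,3) (3,4)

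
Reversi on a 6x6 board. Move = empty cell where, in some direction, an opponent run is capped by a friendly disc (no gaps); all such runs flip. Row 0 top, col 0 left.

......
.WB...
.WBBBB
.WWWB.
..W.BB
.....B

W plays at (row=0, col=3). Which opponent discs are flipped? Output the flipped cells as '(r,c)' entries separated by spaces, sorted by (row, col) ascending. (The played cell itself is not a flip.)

Dir NW: edge -> no flip
Dir N: edge -> no flip
Dir NE: edge -> no flip
Dir W: first cell '.' (not opp) -> no flip
Dir E: first cell '.' (not opp) -> no flip
Dir SW: opp run (1,2) capped by W -> flip
Dir S: first cell '.' (not opp) -> no flip
Dir SE: first cell '.' (not opp) -> no flip

Answer: (1,2)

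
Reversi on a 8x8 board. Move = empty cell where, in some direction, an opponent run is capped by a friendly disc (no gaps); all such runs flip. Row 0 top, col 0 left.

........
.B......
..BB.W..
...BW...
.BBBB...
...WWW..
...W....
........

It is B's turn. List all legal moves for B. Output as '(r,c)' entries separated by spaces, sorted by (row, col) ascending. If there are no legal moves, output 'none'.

Answer: (1,6) (2,4) (3,5) (4,5) (6,2) (6,4) (6,5) (6,6) (7,3)

Derivation:
(1,4): no bracket -> illegal
(1,5): no bracket -> illegal
(1,6): flips 2 -> legal
(2,4): flips 1 -> legal
(2,6): no bracket -> illegal
(3,5): flips 1 -> legal
(3,6): no bracket -> illegal
(4,5): flips 1 -> legal
(4,6): no bracket -> illegal
(5,2): no bracket -> illegal
(5,6): no bracket -> illegal
(6,2): flips 1 -> legal
(6,4): flips 2 -> legal
(6,5): flips 1 -> legal
(6,6): flips 1 -> legal
(7,2): no bracket -> illegal
(7,3): flips 2 -> legal
(7,4): no bracket -> illegal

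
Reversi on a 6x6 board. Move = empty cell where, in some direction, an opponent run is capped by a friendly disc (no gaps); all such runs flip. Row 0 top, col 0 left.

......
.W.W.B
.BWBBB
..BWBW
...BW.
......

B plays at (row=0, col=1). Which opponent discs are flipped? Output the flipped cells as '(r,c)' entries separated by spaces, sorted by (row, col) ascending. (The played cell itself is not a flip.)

Dir NW: edge -> no flip
Dir N: edge -> no flip
Dir NE: edge -> no flip
Dir W: first cell '.' (not opp) -> no flip
Dir E: first cell '.' (not opp) -> no flip
Dir SW: first cell '.' (not opp) -> no flip
Dir S: opp run (1,1) capped by B -> flip
Dir SE: first cell '.' (not opp) -> no flip

Answer: (1,1)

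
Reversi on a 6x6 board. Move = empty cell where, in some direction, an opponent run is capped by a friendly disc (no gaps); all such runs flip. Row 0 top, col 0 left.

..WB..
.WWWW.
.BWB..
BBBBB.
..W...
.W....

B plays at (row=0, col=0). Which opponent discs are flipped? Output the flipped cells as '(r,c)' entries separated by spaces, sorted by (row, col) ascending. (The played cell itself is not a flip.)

Answer: (1,1) (2,2)

Derivation:
Dir NW: edge -> no flip
Dir N: edge -> no flip
Dir NE: edge -> no flip
Dir W: edge -> no flip
Dir E: first cell '.' (not opp) -> no flip
Dir SW: edge -> no flip
Dir S: first cell '.' (not opp) -> no flip
Dir SE: opp run (1,1) (2,2) capped by B -> flip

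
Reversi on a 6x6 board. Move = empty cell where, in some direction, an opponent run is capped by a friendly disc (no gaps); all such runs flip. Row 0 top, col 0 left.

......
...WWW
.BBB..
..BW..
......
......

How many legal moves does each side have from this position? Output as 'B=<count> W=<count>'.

-- B to move --
(0,2): no bracket -> illegal
(0,3): flips 1 -> legal
(0,4): flips 1 -> legal
(0,5): flips 1 -> legal
(1,2): no bracket -> illegal
(2,4): no bracket -> illegal
(2,5): no bracket -> illegal
(3,4): flips 1 -> legal
(4,2): no bracket -> illegal
(4,3): flips 1 -> legal
(4,4): flips 1 -> legal
B mobility = 6
-- W to move --
(1,0): no bracket -> illegal
(1,1): flips 1 -> legal
(1,2): no bracket -> illegal
(2,0): no bracket -> illegal
(2,4): no bracket -> illegal
(3,0): no bracket -> illegal
(3,1): flips 2 -> legal
(3,4): no bracket -> illegal
(4,1): flips 2 -> legal
(4,2): no bracket -> illegal
(4,3): no bracket -> illegal
W mobility = 3

Answer: B=6 W=3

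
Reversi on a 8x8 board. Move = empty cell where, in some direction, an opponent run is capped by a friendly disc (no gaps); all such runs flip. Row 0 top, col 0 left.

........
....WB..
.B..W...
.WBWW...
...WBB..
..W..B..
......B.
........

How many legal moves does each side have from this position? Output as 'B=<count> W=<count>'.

-- B to move --
(0,3): no bracket -> illegal
(0,4): flips 3 -> legal
(0,5): no bracket -> illegal
(1,3): flips 1 -> legal
(2,0): no bracket -> illegal
(2,2): flips 1 -> legal
(2,3): flips 1 -> legal
(2,5): no bracket -> illegal
(3,0): flips 1 -> legal
(3,5): flips 2 -> legal
(4,0): no bracket -> illegal
(4,1): flips 1 -> legal
(4,2): flips 3 -> legal
(5,1): no bracket -> illegal
(5,3): no bracket -> illegal
(5,4): flips 1 -> legal
(6,1): no bracket -> illegal
(6,2): no bracket -> illegal
(6,3): no bracket -> illegal
B mobility = 9
-- W to move --
(0,4): no bracket -> illegal
(0,5): no bracket -> illegal
(0,6): flips 1 -> legal
(1,0): flips 2 -> legal
(1,1): flips 1 -> legal
(1,2): no bracket -> illegal
(1,6): flips 1 -> legal
(2,0): no bracket -> illegal
(2,2): no bracket -> illegal
(2,3): no bracket -> illegal
(2,5): no bracket -> illegal
(2,6): no bracket -> illegal
(3,0): no bracket -> illegal
(3,5): no bracket -> illegal
(3,6): no bracket -> illegal
(4,1): no bracket -> illegal
(4,2): no bracket -> illegal
(4,6): flips 2 -> legal
(5,3): no bracket -> illegal
(5,4): flips 1 -> legal
(5,6): flips 1 -> legal
(5,7): no bracket -> illegal
(6,4): no bracket -> illegal
(6,5): no bracket -> illegal
(6,7): no bracket -> illegal
(7,5): no bracket -> illegal
(7,6): no bracket -> illegal
(7,7): flips 3 -> legal
W mobility = 8

Answer: B=9 W=8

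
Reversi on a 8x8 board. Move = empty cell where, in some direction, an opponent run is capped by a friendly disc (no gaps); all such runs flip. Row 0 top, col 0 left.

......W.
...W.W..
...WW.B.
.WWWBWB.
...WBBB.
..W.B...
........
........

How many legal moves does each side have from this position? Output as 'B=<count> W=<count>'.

-- B to move --
(0,2): flips 3 -> legal
(0,3): no bracket -> illegal
(0,4): flips 1 -> legal
(0,5): no bracket -> illegal
(0,7): no bracket -> illegal
(1,2): flips 1 -> legal
(1,4): flips 1 -> legal
(1,6): no bracket -> illegal
(1,7): no bracket -> illegal
(2,0): no bracket -> illegal
(2,1): flips 2 -> legal
(2,2): flips 1 -> legal
(2,5): flips 1 -> legal
(3,0): flips 3 -> legal
(4,0): no bracket -> illegal
(4,1): no bracket -> illegal
(4,2): flips 1 -> legal
(5,1): no bracket -> illegal
(5,3): no bracket -> illegal
(6,1): flips 2 -> legal
(6,2): no bracket -> illegal
(6,3): no bracket -> illegal
B mobility = 10
-- W to move --
(1,6): no bracket -> illegal
(1,7): flips 1 -> legal
(2,5): flips 1 -> legal
(2,7): no bracket -> illegal
(3,7): flips 2 -> legal
(4,7): flips 3 -> legal
(5,3): flips 1 -> legal
(5,5): flips 2 -> legal
(5,6): flips 2 -> legal
(5,7): flips 1 -> legal
(6,3): no bracket -> illegal
(6,4): flips 3 -> legal
(6,5): flips 1 -> legal
W mobility = 10

Answer: B=10 W=10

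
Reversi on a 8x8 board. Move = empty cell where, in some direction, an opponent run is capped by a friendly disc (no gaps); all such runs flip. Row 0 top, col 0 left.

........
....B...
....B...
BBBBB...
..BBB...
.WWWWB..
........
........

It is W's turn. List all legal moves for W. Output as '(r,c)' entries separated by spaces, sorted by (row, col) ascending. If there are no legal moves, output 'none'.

(0,3): no bracket -> illegal
(0,4): flips 4 -> legal
(0,5): no bracket -> illegal
(1,3): no bracket -> illegal
(1,5): flips 3 -> legal
(2,0): flips 2 -> legal
(2,1): flips 2 -> legal
(2,2): flips 2 -> legal
(2,3): flips 2 -> legal
(2,5): flips 2 -> legal
(3,5): flips 1 -> legal
(4,0): no bracket -> illegal
(4,1): no bracket -> illegal
(4,5): no bracket -> illegal
(4,6): no bracket -> illegal
(5,6): flips 1 -> legal
(6,4): no bracket -> illegal
(6,5): no bracket -> illegal
(6,6): no bracket -> illegal

Answer: (0,4) (1,5) (2,0) (2,1) (2,2) (2,3) (2,5) (3,5) (5,6)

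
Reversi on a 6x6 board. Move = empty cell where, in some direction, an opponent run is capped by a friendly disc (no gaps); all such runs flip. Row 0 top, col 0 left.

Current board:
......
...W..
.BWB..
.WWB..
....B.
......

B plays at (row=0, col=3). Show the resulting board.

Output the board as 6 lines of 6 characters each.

Place B at (0,3); scan 8 dirs for brackets.
Dir NW: edge -> no flip
Dir N: edge -> no flip
Dir NE: edge -> no flip
Dir W: first cell '.' (not opp) -> no flip
Dir E: first cell '.' (not opp) -> no flip
Dir SW: first cell '.' (not opp) -> no flip
Dir S: opp run (1,3) capped by B -> flip
Dir SE: first cell '.' (not opp) -> no flip
All flips: (1,3)

Answer: ...B..
...B..
.BWB..
.WWB..
....B.
......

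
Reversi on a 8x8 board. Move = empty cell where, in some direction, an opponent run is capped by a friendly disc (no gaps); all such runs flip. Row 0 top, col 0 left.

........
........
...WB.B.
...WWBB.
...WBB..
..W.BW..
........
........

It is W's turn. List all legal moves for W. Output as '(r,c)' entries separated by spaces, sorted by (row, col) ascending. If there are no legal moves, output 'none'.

(1,3): no bracket -> illegal
(1,4): flips 1 -> legal
(1,5): flips 1 -> legal
(1,6): no bracket -> illegal
(1,7): no bracket -> illegal
(2,5): flips 3 -> legal
(2,7): no bracket -> illegal
(3,7): flips 2 -> legal
(4,6): flips 2 -> legal
(4,7): no bracket -> illegal
(5,3): flips 1 -> legal
(5,6): flips 1 -> legal
(6,3): no bracket -> illegal
(6,4): flips 2 -> legal
(6,5): flips 1 -> legal

Answer: (1,4) (1,5) (2,5) (3,7) (4,6) (5,3) (5,6) (6,4) (6,5)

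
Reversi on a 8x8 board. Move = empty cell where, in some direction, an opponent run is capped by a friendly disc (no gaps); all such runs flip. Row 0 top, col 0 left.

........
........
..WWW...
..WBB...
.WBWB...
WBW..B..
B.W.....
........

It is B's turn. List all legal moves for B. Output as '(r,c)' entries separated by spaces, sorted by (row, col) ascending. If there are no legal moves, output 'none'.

Answer: (1,1) (1,2) (1,3) (1,4) (1,5) (3,1) (4,0) (5,3) (6,1) (7,2) (7,3)

Derivation:
(1,1): flips 1 -> legal
(1,2): flips 3 -> legal
(1,3): flips 1 -> legal
(1,4): flips 1 -> legal
(1,5): flips 1 -> legal
(2,1): no bracket -> illegal
(2,5): no bracket -> illegal
(3,0): no bracket -> illegal
(3,1): flips 2 -> legal
(3,5): no bracket -> illegal
(4,0): flips 2 -> legal
(5,3): flips 2 -> legal
(5,4): no bracket -> illegal
(6,1): flips 2 -> legal
(6,3): no bracket -> illegal
(7,1): no bracket -> illegal
(7,2): flips 2 -> legal
(7,3): flips 1 -> legal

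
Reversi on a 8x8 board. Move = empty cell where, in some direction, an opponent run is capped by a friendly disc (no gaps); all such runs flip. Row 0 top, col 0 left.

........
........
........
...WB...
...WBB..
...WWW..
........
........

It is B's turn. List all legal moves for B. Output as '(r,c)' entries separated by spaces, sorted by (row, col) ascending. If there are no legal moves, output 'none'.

(2,2): flips 1 -> legal
(2,3): no bracket -> illegal
(2,4): no bracket -> illegal
(3,2): flips 1 -> legal
(4,2): flips 1 -> legal
(4,6): no bracket -> illegal
(5,2): flips 1 -> legal
(5,6): no bracket -> illegal
(6,2): flips 1 -> legal
(6,3): flips 1 -> legal
(6,4): flips 1 -> legal
(6,5): flips 1 -> legal
(6,6): flips 1 -> legal

Answer: (2,2) (3,2) (4,2) (5,2) (6,2) (6,3) (6,4) (6,5) (6,6)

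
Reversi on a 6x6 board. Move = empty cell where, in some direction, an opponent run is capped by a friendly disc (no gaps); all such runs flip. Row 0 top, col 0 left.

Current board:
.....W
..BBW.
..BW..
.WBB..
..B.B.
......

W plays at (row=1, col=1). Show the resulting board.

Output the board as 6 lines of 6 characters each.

Place W at (1,1); scan 8 dirs for brackets.
Dir NW: first cell '.' (not opp) -> no flip
Dir N: first cell '.' (not opp) -> no flip
Dir NE: first cell '.' (not opp) -> no flip
Dir W: first cell '.' (not opp) -> no flip
Dir E: opp run (1,2) (1,3) capped by W -> flip
Dir SW: first cell '.' (not opp) -> no flip
Dir S: first cell '.' (not opp) -> no flip
Dir SE: opp run (2,2) (3,3) (4,4), next='.' -> no flip
All flips: (1,2) (1,3)

Answer: .....W
.WWWW.
..BW..
.WBB..
..B.B.
......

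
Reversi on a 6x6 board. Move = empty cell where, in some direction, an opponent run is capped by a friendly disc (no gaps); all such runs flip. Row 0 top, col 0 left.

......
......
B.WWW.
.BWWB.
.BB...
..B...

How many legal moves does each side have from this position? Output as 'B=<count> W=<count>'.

Answer: B=4 W=7

Derivation:
-- B to move --
(1,1): no bracket -> illegal
(1,2): flips 3 -> legal
(1,3): flips 1 -> legal
(1,4): flips 3 -> legal
(1,5): flips 2 -> legal
(2,1): no bracket -> illegal
(2,5): no bracket -> illegal
(3,5): no bracket -> illegal
(4,3): no bracket -> illegal
(4,4): no bracket -> illegal
B mobility = 4
-- W to move --
(1,0): no bracket -> illegal
(1,1): no bracket -> illegal
(2,1): no bracket -> illegal
(2,5): no bracket -> illegal
(3,0): flips 1 -> legal
(3,5): flips 1 -> legal
(4,0): flips 1 -> legal
(4,3): no bracket -> illegal
(4,4): flips 1 -> legal
(4,5): flips 1 -> legal
(5,0): flips 1 -> legal
(5,1): flips 1 -> legal
(5,3): no bracket -> illegal
W mobility = 7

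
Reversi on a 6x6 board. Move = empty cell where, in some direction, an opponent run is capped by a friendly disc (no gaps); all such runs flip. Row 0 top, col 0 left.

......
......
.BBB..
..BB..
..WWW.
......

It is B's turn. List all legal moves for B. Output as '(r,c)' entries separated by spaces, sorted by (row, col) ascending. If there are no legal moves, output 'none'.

Answer: (5,1) (5,2) (5,3) (5,4) (5,5)

Derivation:
(3,1): no bracket -> illegal
(3,4): no bracket -> illegal
(3,5): no bracket -> illegal
(4,1): no bracket -> illegal
(4,5): no bracket -> illegal
(5,1): flips 1 -> legal
(5,2): flips 1 -> legal
(5,3): flips 1 -> legal
(5,4): flips 1 -> legal
(5,5): flips 1 -> legal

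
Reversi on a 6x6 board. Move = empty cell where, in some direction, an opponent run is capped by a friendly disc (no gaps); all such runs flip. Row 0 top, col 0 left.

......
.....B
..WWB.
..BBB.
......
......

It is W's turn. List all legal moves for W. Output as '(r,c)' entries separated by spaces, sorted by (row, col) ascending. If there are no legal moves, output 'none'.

Answer: (2,5) (4,1) (4,2) (4,3) (4,4) (4,5)

Derivation:
(0,4): no bracket -> illegal
(0,5): no bracket -> illegal
(1,3): no bracket -> illegal
(1,4): no bracket -> illegal
(2,1): no bracket -> illegal
(2,5): flips 1 -> legal
(3,1): no bracket -> illegal
(3,5): no bracket -> illegal
(4,1): flips 1 -> legal
(4,2): flips 1 -> legal
(4,3): flips 1 -> legal
(4,4): flips 1 -> legal
(4,5): flips 1 -> legal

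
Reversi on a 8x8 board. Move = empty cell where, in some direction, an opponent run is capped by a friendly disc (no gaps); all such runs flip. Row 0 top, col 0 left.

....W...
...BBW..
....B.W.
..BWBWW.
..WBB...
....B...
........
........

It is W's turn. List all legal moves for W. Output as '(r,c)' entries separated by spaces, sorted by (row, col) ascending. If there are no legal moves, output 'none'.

Answer: (0,2) (1,2) (2,2) (3,1) (4,5) (5,3) (5,5) (6,4)

Derivation:
(0,2): flips 2 -> legal
(0,3): no bracket -> illegal
(0,5): no bracket -> illegal
(1,2): flips 2 -> legal
(2,1): no bracket -> illegal
(2,2): flips 2 -> legal
(2,3): no bracket -> illegal
(2,5): no bracket -> illegal
(3,1): flips 1 -> legal
(4,1): no bracket -> illegal
(4,5): flips 2 -> legal
(5,2): no bracket -> illegal
(5,3): flips 2 -> legal
(5,5): flips 1 -> legal
(6,3): no bracket -> illegal
(6,4): flips 5 -> legal
(6,5): no bracket -> illegal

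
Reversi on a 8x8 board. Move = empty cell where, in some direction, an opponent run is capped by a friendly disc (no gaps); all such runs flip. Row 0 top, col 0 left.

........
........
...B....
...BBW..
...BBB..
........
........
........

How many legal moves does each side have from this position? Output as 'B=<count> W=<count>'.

-- B to move --
(2,4): no bracket -> illegal
(2,5): flips 1 -> legal
(2,6): flips 1 -> legal
(3,6): flips 1 -> legal
(4,6): no bracket -> illegal
B mobility = 3
-- W to move --
(1,2): no bracket -> illegal
(1,3): no bracket -> illegal
(1,4): no bracket -> illegal
(2,2): no bracket -> illegal
(2,4): no bracket -> illegal
(2,5): no bracket -> illegal
(3,2): flips 2 -> legal
(3,6): no bracket -> illegal
(4,2): no bracket -> illegal
(4,6): no bracket -> illegal
(5,2): no bracket -> illegal
(5,3): flips 1 -> legal
(5,4): no bracket -> illegal
(5,5): flips 1 -> legal
(5,6): no bracket -> illegal
W mobility = 3

Answer: B=3 W=3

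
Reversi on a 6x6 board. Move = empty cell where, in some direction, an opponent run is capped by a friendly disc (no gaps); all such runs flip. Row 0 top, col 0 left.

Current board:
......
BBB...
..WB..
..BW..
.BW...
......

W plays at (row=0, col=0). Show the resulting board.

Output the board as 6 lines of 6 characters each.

Place W at (0,0); scan 8 dirs for brackets.
Dir NW: edge -> no flip
Dir N: edge -> no flip
Dir NE: edge -> no flip
Dir W: edge -> no flip
Dir E: first cell '.' (not opp) -> no flip
Dir SW: edge -> no flip
Dir S: opp run (1,0), next='.' -> no flip
Dir SE: opp run (1,1) capped by W -> flip
All flips: (1,1)

Answer: W.....
BWB...
..WB..
..BW..
.BW...
......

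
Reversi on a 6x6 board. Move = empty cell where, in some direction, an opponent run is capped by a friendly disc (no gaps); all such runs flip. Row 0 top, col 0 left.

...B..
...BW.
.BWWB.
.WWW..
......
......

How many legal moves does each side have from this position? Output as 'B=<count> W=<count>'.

-- B to move --
(0,4): flips 1 -> legal
(0,5): no bracket -> illegal
(1,1): no bracket -> illegal
(1,2): no bracket -> illegal
(1,5): flips 1 -> legal
(2,0): no bracket -> illegal
(2,5): flips 1 -> legal
(3,0): no bracket -> illegal
(3,4): no bracket -> illegal
(4,0): flips 2 -> legal
(4,1): flips 1 -> legal
(4,2): flips 1 -> legal
(4,3): flips 3 -> legal
(4,4): no bracket -> illegal
B mobility = 7
-- W to move --
(0,2): no bracket -> illegal
(0,4): flips 1 -> legal
(1,0): flips 1 -> legal
(1,1): flips 1 -> legal
(1,2): flips 1 -> legal
(1,5): flips 1 -> legal
(2,0): flips 1 -> legal
(2,5): flips 1 -> legal
(3,0): no bracket -> illegal
(3,4): flips 1 -> legal
(3,5): no bracket -> illegal
W mobility = 8

Answer: B=7 W=8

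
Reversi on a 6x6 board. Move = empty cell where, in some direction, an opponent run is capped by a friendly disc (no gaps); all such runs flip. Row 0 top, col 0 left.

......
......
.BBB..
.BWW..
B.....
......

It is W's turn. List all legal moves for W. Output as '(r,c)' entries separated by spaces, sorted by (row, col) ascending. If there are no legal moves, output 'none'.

Answer: (1,0) (1,1) (1,2) (1,3) (1,4) (3,0)

Derivation:
(1,0): flips 1 -> legal
(1,1): flips 1 -> legal
(1,2): flips 1 -> legal
(1,3): flips 1 -> legal
(1,4): flips 1 -> legal
(2,0): no bracket -> illegal
(2,4): no bracket -> illegal
(3,0): flips 1 -> legal
(3,4): no bracket -> illegal
(4,1): no bracket -> illegal
(4,2): no bracket -> illegal
(5,0): no bracket -> illegal
(5,1): no bracket -> illegal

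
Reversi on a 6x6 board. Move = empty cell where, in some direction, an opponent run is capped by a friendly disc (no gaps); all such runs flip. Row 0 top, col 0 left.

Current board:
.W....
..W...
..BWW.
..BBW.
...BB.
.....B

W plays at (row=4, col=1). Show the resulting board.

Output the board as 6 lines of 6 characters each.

Place W at (4,1); scan 8 dirs for brackets.
Dir NW: first cell '.' (not opp) -> no flip
Dir N: first cell '.' (not opp) -> no flip
Dir NE: opp run (3,2) capped by W -> flip
Dir W: first cell '.' (not opp) -> no flip
Dir E: first cell '.' (not opp) -> no flip
Dir SW: first cell '.' (not opp) -> no flip
Dir S: first cell '.' (not opp) -> no flip
Dir SE: first cell '.' (not opp) -> no flip
All flips: (3,2)

Answer: .W....
..W...
..BWW.
..WBW.
.W.BB.
.....B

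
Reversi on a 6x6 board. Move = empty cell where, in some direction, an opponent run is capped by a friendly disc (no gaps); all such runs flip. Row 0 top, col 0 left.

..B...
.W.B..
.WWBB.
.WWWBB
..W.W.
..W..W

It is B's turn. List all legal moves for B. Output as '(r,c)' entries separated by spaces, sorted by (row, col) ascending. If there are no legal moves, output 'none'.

Answer: (2,0) (3,0) (4,0) (4,1) (4,3) (5,1) (5,3) (5,4)

Derivation:
(0,0): no bracket -> illegal
(0,1): no bracket -> illegal
(1,0): no bracket -> illegal
(1,2): no bracket -> illegal
(2,0): flips 3 -> legal
(3,0): flips 3 -> legal
(4,0): flips 2 -> legal
(4,1): flips 1 -> legal
(4,3): flips 1 -> legal
(4,5): no bracket -> illegal
(5,1): flips 2 -> legal
(5,3): flips 1 -> legal
(5,4): flips 1 -> legal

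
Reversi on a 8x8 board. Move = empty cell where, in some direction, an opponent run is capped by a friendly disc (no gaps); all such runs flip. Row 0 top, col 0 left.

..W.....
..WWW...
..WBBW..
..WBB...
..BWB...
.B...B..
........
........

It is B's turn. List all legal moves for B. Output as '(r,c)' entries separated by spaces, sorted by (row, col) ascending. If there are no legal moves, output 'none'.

(0,1): flips 1 -> legal
(0,3): flips 1 -> legal
(0,4): flips 1 -> legal
(0,5): flips 1 -> legal
(1,1): flips 1 -> legal
(1,5): no bracket -> illegal
(1,6): flips 1 -> legal
(2,1): flips 1 -> legal
(2,6): flips 1 -> legal
(3,1): flips 1 -> legal
(3,5): no bracket -> illegal
(3,6): no bracket -> illegal
(4,1): flips 1 -> legal
(5,2): flips 1 -> legal
(5,3): flips 1 -> legal
(5,4): no bracket -> illegal

Answer: (0,1) (0,3) (0,4) (0,5) (1,1) (1,6) (2,1) (2,6) (3,1) (4,1) (5,2) (5,3)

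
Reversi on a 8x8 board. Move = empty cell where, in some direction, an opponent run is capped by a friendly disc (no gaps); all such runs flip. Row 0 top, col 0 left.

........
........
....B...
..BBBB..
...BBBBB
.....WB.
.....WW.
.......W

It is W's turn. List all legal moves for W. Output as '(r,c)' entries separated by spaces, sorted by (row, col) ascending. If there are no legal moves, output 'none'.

(1,3): no bracket -> illegal
(1,4): no bracket -> illegal
(1,5): no bracket -> illegal
(2,1): no bracket -> illegal
(2,2): flips 2 -> legal
(2,3): no bracket -> illegal
(2,5): flips 2 -> legal
(2,6): no bracket -> illegal
(3,1): no bracket -> illegal
(3,6): flips 2 -> legal
(3,7): flips 1 -> legal
(4,1): no bracket -> illegal
(4,2): no bracket -> illegal
(5,2): no bracket -> illegal
(5,3): no bracket -> illegal
(5,4): no bracket -> illegal
(5,7): flips 1 -> legal
(6,7): no bracket -> illegal

Answer: (2,2) (2,5) (3,6) (3,7) (5,7)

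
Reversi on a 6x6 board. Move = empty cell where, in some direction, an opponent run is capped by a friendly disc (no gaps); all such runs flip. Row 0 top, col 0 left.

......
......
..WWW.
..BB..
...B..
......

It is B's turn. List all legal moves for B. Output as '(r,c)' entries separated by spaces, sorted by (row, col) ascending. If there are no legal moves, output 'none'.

(1,1): flips 1 -> legal
(1,2): flips 1 -> legal
(1,3): flips 1 -> legal
(1,4): flips 1 -> legal
(1,5): flips 1 -> legal
(2,1): no bracket -> illegal
(2,5): no bracket -> illegal
(3,1): no bracket -> illegal
(3,4): no bracket -> illegal
(3,5): no bracket -> illegal

Answer: (1,1) (1,2) (1,3) (1,4) (1,5)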